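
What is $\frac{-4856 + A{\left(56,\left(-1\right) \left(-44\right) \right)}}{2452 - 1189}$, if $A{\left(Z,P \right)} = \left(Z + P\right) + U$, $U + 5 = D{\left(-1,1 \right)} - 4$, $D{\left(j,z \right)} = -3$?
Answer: $- \frac{4768}{1263} \approx -3.7751$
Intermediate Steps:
$U = -12$ ($U = -5 - 7 = -12$)
$A{\left(Z,P \right)} = -12 + P + Z$ ($A{\left(Z,P \right)} = \left(Z + P\right) - 12 = \left(P + Z\right) - 12 = -12 + P + Z$)
$\frac{-4856 + A{\left(56,\left(-1\right) \left(-44\right) \right)}}{2452 - 1189} = \frac{-4856 - -88}{2452 - 1189} = \frac{-4856 + \left(-12 + 44 + 56\right)}{1263} = \left(-4856 + 88\right) \frac{1}{1263} = \left(-4768\right) \frac{1}{1263} = - \frac{4768}{1263}$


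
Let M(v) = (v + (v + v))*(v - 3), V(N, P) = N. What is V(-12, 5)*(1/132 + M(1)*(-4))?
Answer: -3169/11 ≈ -288.09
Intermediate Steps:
M(v) = 3*v*(-3 + v) (M(v) = (v + 2*v)*(-3 + v) = (3*v)*(-3 + v) = 3*v*(-3 + v))
V(-12, 5)*(1/132 + M(1)*(-4)) = -12*(1/132 + (3*1*(-3 + 1))*(-4)) = -12*(1/132 + (3*1*(-2))*(-4)) = -12*(1/132 - 6*(-4)) = -12*(1/132 + 24) = -12*3169/132 = -3169/11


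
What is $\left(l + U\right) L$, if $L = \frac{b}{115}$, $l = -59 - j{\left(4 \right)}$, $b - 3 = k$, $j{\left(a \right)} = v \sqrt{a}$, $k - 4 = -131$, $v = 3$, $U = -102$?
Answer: $\frac{20708}{115} \approx 180.07$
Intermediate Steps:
$k = -127$ ($k = 4 - 131 = -127$)
$j{\left(a \right)} = 3 \sqrt{a}$
$b = -124$ ($b = 3 - 127 = -124$)
$l = -65$ ($l = -59 - 3 \sqrt{4} = -59 - 3 \cdot 2 = -59 - 6 = -65$)
$L = - \frac{124}{115} \approx -1.0783$
$\left(l + U\right) L = \left(-65 - 102\right) \left(- \frac{124}{115}\right) = \left(-167\right) \left(- \frac{124}{115}\right) = \frac{20708}{115}$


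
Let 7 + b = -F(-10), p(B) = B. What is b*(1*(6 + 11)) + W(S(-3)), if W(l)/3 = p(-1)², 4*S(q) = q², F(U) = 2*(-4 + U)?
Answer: 360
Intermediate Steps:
F(U) = -8 + 2*U
S(q) = q²/4
W(l) = 3 (W(l) = 3*(-1)² = 3*1 = 3)
b = 21 (b = -7 - (-8 + 2*(-10)) = -7 - (-8 - 20) = -7 - 1*(-28) = -7 + 28 = 21)
b*(1*(6 + 11)) + W(S(-3)) = 21*(1*(6 + 11)) + 3 = 21*(1*17) + 3 = 21*17 + 3 = 357 + 3 = 360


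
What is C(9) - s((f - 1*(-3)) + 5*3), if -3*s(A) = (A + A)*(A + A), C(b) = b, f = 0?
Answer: 441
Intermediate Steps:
s(A) = -4*A²/3 (s(A) = -(A + A)*(A + A)/3 = -2*A*2*A/3 = -4*A²/3)
C(9) - s((f - 1*(-3)) + 5*3) = 9 - (-4)*((0 - 1*(-3)) + 5*3)²/3 = 9 - (-4)*((0 + 3) + 15)²/3 = 9 - (-4)*(3 + 15)²/3 = 9 - (-4)*18²/3 = 9 - (-4)*324/3 = 9 - 1*(-432) = 9 + 432 = 441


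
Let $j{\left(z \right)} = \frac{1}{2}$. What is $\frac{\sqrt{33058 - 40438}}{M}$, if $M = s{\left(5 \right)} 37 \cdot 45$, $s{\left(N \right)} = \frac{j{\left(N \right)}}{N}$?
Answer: $\frac{4 i \sqrt{205}}{111} \approx 0.51596 i$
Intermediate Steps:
$j{\left(z \right)} = \frac{1}{2}$
$s{\left(N \right)} = \frac{1}{2 N}$
$M = \frac{333}{2}$ ($M = \frac{1}{2 \cdot 5} \cdot 37 \cdot 45 = \frac{1}{2} \cdot \frac{1}{5} \cdot 37 \cdot 45 = \frac{1}{10} \cdot 37 \cdot 45 = \frac{37}{10} \cdot 45 = \frac{333}{2} \approx 166.5$)
$\frac{\sqrt{33058 - 40438}}{M} = \frac{\sqrt{33058 - 40438}}{\frac{333}{2}} = \sqrt{-7380} \cdot \frac{2}{333} = 6 i \sqrt{205} \cdot \frac{2}{333} = \frac{4 i \sqrt{205}}{111}$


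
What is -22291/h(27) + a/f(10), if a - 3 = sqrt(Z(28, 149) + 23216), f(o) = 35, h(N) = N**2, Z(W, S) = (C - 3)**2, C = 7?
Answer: -777998/25515 + 88*sqrt(3)/35 ≈ -26.137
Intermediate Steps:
Z(W, S) = 16 (Z(W, S) = (7 - 3)**2 = 4**2 = 16)
a = 3 + 88*sqrt(3) (a = 3 + sqrt(16 + 23216) = 3 + sqrt(23232) = 3 + 88*sqrt(3) ≈ 155.42)
-22291/h(27) + a/f(10) = -22291/(27**2) + (3 + 88*sqrt(3))/35 = -22291/729 + (3 + 88*sqrt(3))*(1/35) = -22291*1/729 + (3/35 + 88*sqrt(3)/35) = -22291/729 + (3/35 + 88*sqrt(3)/35) = -777998/25515 + 88*sqrt(3)/35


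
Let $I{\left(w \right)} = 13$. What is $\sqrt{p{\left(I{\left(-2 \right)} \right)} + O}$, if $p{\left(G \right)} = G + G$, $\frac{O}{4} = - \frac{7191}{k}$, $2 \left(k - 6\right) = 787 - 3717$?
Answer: $\frac{\sqrt{97312382}}{1459} \approx 6.7613$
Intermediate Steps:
$k = -1459$ ($k = 6 + \frac{787 - 3717}{2} = 6 + \frac{1}{2} \left(-2930\right) = 6 - 1465 = -1459$)
$O = \frac{28764}{1459}$ ($O = 4 \left(- \frac{7191}{-1459}\right) = 4 \left(\left(-7191\right) \left(- \frac{1}{1459}\right)\right) = 4 \cdot \frac{7191}{1459} = \frac{28764}{1459} \approx 19.715$)
$p{\left(G \right)} = 2 G$
$\sqrt{p{\left(I{\left(-2 \right)} \right)} + O} = \sqrt{2 \cdot 13 + \frac{28764}{1459}} = \sqrt{26 + \frac{28764}{1459}} = \sqrt{\frac{66698}{1459}} = \frac{\sqrt{97312382}}{1459}$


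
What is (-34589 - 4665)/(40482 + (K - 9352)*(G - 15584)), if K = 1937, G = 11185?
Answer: -39254/32659067 ≈ -0.0012019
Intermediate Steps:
(-34589 - 4665)/(40482 + (K - 9352)*(G - 15584)) = (-34589 - 4665)/(40482 + (1937 - 9352)*(11185 - 15584)) = -39254/(40482 - 7415*(-4399)) = -39254/(40482 + 32618585) = -39254/32659067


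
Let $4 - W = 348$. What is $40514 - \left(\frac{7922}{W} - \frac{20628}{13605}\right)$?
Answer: $\frac{31620876087}{780020} \approx 40539.0$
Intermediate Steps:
$W = -344$ ($W = 4 - 348 = -344$)
$40514 - \left(\frac{7922}{W} - \frac{20628}{13605}\right) = 40514 - \left(\frac{7922}{-344} - \frac{20628}{13605}\right) = 40514 - \left(7922 \left(- \frac{1}{344}\right) - \frac{6876}{4535}\right) = 40514 - \left(- \frac{3961}{172} - \frac{6876}{4535}\right) = 40514 - - \frac{19145807}{780020} = 40514 + \frac{19145807}{780020} = \frac{31620876087}{780020}$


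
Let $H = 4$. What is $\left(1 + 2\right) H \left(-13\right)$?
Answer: $-156$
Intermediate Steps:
$\left(1 + 2\right) H \left(-13\right) = \left(1 + 2\right) 4 \left(-13\right) = 3 \cdot 4 \left(-13\right) = 12 \left(-13\right) = -156$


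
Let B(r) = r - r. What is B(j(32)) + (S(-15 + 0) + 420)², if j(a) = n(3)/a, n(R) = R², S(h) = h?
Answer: 164025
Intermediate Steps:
j(a) = 9/a (j(a) = 3²/a = 9/a)
B(r) = 0
B(j(32)) + (S(-15 + 0) + 420)² = 0 + ((-15 + 0) + 420)² = 0 + (-15 + 420)² = 0 + 405² = 0 + 164025 = 164025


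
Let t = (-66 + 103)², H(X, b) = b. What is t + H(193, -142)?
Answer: 1227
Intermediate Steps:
t = 1369 (t = 37² = 1369)
t + H(193, -142) = 1369 - 142 = 1227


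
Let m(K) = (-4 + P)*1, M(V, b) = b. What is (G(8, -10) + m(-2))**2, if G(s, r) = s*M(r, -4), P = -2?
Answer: 1444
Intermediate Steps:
m(K) = -6 (m(K) = (-4 - 2)*1 = -6*1 = -6)
G(s, r) = -4*s (G(s, r) = s*(-4) = -4*s)
(G(8, -10) + m(-2))**2 = (-4*8 - 6)**2 = (-32 - 6)**2 = (-38)**2 = 1444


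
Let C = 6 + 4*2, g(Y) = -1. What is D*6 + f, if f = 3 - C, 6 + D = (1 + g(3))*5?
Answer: -47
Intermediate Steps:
C = 14 (C = 6 + 8 = 14)
D = -6 (D = -6 + (1 - 1)*5 = -6 + 0*5 = -6 + 0 = -6)
f = -11 (f = 3 - 1*14 = 3 - 14 = -11)
D*6 + f = -6*6 - 11 = -36 - 11 = -47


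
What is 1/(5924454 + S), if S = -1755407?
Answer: 1/4169047 ≈ 2.3986e-7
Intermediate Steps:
1/(5924454 + S) = 1/(5924454 - 1755407) = 1/4169047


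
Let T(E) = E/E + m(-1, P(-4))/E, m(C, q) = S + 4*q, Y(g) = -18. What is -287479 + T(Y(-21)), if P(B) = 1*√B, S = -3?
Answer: -1724867/6 - 4*I/9 ≈ -2.8748e+5 - 0.44444*I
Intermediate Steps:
P(B) = √B
m(C, q) = -3 + 4*q
T(E) = 1 + (-3 + 8*I)/E (T(E) = E/E + (-3 + 4*√(-4))/E = 1 + (-3 + 4*(2*I))/E = 1 + (-3 + 8*I)/E)
-287479 + T(Y(-21)) = -287479 + (-3 - 18 + 8*I)/(-18) = -287479 - (-21 + 8*I)/18 = -287479 + (7/6 - 4*I/9) = -1724867/6 - 4*I/9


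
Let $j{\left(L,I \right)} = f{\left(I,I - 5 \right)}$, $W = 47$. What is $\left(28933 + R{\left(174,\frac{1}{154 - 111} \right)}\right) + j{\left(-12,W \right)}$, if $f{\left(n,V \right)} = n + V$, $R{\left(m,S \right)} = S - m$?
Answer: $\frac{1240465}{43} \approx 28848.0$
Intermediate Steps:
$f{\left(n,V \right)} = V + n$
$j{\left(L,I \right)} = -5 + 2 I$ ($j{\left(L,I \right)} = \left(I - 5\right) + I = \left(-5 + I\right) + I = -5 + 2 I$)
$\left(28933 + R{\left(174,\frac{1}{154 - 111} \right)}\right) + j{\left(-12,W \right)} = \left(28933 + \left(\frac{1}{154 - 111} - 174\right)\right) + \left(-5 + 2 \cdot 47\right) = \left(28933 - \left(174 - \frac{1}{43}\right)\right) + \left(-5 + 94\right) = \left(28933 + \left(\frac{1}{43} - 174\right)\right) + 89 = \left(28933 - \frac{7481}{43}\right) + 89 = \frac{1236638}{43} + 89 = \frac{1240465}{43}$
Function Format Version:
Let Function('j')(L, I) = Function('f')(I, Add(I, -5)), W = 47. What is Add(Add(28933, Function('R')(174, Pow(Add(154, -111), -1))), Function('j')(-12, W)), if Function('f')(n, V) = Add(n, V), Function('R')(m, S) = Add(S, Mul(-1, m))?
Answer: Rational(1240465, 43) ≈ 28848.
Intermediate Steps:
Function('f')(n, V) = Add(V, n)
Function('j')(L, I) = Add(-5, Mul(2, I)) (Function('j')(L, I) = Add(Add(I, -5), I) = Add(Add(-5, I), I) = Add(-5, Mul(2, I)))
Add(Add(28933, Function('R')(174, Pow(Add(154, -111), -1))), Function('j')(-12, W)) = Add(Add(28933, Add(Pow(Add(154, -111), -1), Mul(-1, 174))), Add(-5, Mul(2, 47))) = Add(Add(28933, Add(Pow(43, -1), -174)), Add(-5, 94)) = Add(Add(28933, Add(Rational(1, 43), -174)), 89) = Add(Add(28933, Rational(-7481, 43)), 89) = Add(Rational(1236638, 43), 89) = Rational(1240465, 43)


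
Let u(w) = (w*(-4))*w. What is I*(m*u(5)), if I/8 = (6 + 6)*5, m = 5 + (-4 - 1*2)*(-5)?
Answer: -1680000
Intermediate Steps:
u(w) = -4*w**2 (u(w) = (-4*w)*w = -4*w**2)
m = 35 (m = 5 + (-4 - 2)*(-5) = 5 - 6*(-5) = 5 + 30 = 35)
I = 480 (I = 8*((6 + 6)*5) = 8*(12*5) = 8*60 = 480)
I*(m*u(5)) = 480*(35*(-4*5**2)) = 480*(35*(-4*25)) = 480*(35*(-100)) = 480*(-3500) = -1680000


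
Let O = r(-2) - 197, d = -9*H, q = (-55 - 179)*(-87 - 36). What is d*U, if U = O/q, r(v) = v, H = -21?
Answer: -1393/1066 ≈ -1.3068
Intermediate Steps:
q = 28782 (q = -234*(-123) = 28782)
d = 189 (d = -9*(-21) = 189)
O = -199 (O = -2 - 197 = -199)
U = -199/28782 ≈ -0.0069140
d*U = 189*(-199/28782) = -1393/1066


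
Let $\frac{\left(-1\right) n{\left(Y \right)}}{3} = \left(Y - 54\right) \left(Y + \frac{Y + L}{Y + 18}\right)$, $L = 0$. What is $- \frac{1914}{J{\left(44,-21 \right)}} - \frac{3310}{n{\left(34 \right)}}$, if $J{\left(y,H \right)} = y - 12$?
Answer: $- \frac{2655619}{43248} \approx -61.404$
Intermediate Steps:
$J{\left(y,H \right)} = -12 + y$
$n{\left(Y \right)} = - 3 \left(-54 + Y\right) \left(Y + \frac{Y}{18 + Y}\right)$ ($n{\left(Y \right)} = - 3 \left(Y - 54\right) \left(Y + \frac{Y + 0}{Y + 18}\right) = - 3 \left(-54 + Y\right) \left(Y + \frac{Y}{18 + Y}\right)$)
$- \frac{1914}{J{\left(44,-21 \right)}} - \frac{3310}{n{\left(34 \right)}} = - \frac{1914}{-12 + 44} - \frac{3310}{3 \cdot 34 \frac{1}{18 + 34} \left(1026 - 34^{2} + 35 \cdot 34\right)} = - \frac{1914}{32} - \frac{3310}{3 \cdot 34 \cdot \frac{1}{52} \left(1026 - 1156 + 1190\right)} = \left(-1914\right) \frac{1}{32} - \frac{3310}{3 \cdot 34 \cdot \frac{1}{52} \left(1026 - 1156 + 1190\right)} = - \frac{957}{16} - \frac{3310}{3 \cdot 34 \cdot \frac{1}{52} \cdot 1060} = - \frac{957}{16} - \frac{3310}{\frac{27030}{13}} = - \frac{957}{16} - \frac{4303}{2703} = - \frac{2655619}{43248}$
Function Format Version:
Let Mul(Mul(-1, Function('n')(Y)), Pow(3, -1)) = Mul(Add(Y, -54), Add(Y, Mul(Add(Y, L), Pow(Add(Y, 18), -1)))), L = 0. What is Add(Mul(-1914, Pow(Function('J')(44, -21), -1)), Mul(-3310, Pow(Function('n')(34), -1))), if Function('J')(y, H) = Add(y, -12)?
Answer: Rational(-2655619, 43248) ≈ -61.404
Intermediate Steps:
Function('J')(y, H) = Add(-12, y)
Function('n')(Y) = Mul(-3, Add(-54, Y), Add(Y, Mul(Y, Pow(Add(18, Y), -1)))) (Function('n')(Y) = Mul(-3, Mul(Add(Y, -54), Add(Y, Mul(Add(Y, 0), Pow(Add(Y, 18), -1))))) = Mul(-3, Mul(Add(-54, Y), Add(Y, Mul(Y, Pow(Add(18, Y), -1))))) = Mul(-3, Add(-54, Y), Add(Y, Mul(Y, Pow(Add(18, Y), -1)))))
Add(Mul(-1914, Pow(Function('J')(44, -21), -1)), Mul(-3310, Pow(Function('n')(34), -1))) = Add(Mul(-1914, Pow(Add(-12, 44), -1)), Mul(-3310, Pow(Mul(3, 34, Pow(Add(18, 34), -1), Add(1026, Mul(-1, Pow(34, 2)), Mul(35, 34))), -1))) = Add(Mul(-1914, Pow(32, -1)), Mul(-3310, Pow(Mul(3, 34, Pow(52, -1), Add(1026, Mul(-1, 1156), 1190)), -1))) = Add(Mul(-1914, Rational(1, 32)), Mul(-3310, Pow(Mul(3, 34, Rational(1, 52), Add(1026, -1156, 1190)), -1))) = Add(Rational(-957, 16), Mul(-3310, Pow(Mul(3, 34, Rational(1, 52), 1060), -1))) = Add(Rational(-957, 16), Mul(-3310, Pow(Rational(27030, 13), -1))) = Add(Rational(-957, 16), Mul(-3310, Rational(13, 27030))) = Add(Rational(-957, 16), Rational(-4303, 2703)) = Rational(-2655619, 43248)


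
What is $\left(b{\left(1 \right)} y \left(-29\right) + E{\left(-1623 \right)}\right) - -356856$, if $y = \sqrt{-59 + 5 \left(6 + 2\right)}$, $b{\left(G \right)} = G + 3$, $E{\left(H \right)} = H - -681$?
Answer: $355914 - 116 i \sqrt{19} \approx 3.5591 \cdot 10^{5} - 505.63 i$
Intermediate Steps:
$E{\left(H \right)} = 681 + H$ ($E{\left(H \right)} = H + 681 = 681 + H$)
$b{\left(G \right)} = 3 + G$
$y = i \sqrt{19}$ ($y = \sqrt{-59 + 5 \cdot 8} = \sqrt{-59 + 40} = \sqrt{-19} = i \sqrt{19} \approx 4.3589 i$)
$\left(b{\left(1 \right)} y \left(-29\right) + E{\left(-1623 \right)}\right) - -356856 = \left(\left(3 + 1\right) i \sqrt{19} \left(-29\right) + \left(681 - 1623\right)\right) - -356856 = \left(4 i \sqrt{19} \left(-29\right) - 942\right) + 356856 = \left(- 116 i \sqrt{19} - 942\right) + 356856 = \left(-942 - 116 i \sqrt{19}\right) + 356856 = 355914 - 116 i \sqrt{19}$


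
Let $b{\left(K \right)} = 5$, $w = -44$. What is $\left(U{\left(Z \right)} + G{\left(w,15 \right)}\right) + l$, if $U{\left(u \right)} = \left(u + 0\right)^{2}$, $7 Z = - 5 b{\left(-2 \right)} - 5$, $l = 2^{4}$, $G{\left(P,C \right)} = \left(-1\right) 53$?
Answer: $- \frac{913}{49} \approx -18.633$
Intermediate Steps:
$G{\left(P,C \right)} = -53$
$l = 16$
$Z = - \frac{30}{7}$ ($Z = \frac{\left(-5\right) 5 - 5}{7} = \frac{-25 - 5}{7} = \frac{1}{7} \left(-30\right) = - \frac{30}{7} \approx -4.2857$)
$U{\left(u \right)} = u^{2}$
$\left(U{\left(Z \right)} + G{\left(w,15 \right)}\right) + l = \left(\left(- \frac{30}{7}\right)^{2} - 53\right) + 16 = \left(\frac{900}{49} - 53\right) + 16 = - \frac{1697}{49} + 16 = - \frac{913}{49}$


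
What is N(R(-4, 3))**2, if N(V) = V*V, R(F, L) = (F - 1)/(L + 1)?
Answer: 625/256 ≈ 2.4414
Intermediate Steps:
R(F, L) = (-1 + F)/(1 + L)
N(V) = V**2
N(R(-4, 3))**2 = (((-1 - 4)/(1 + 3))**2)**2 = ((-5/4)**2)**2 = (25/16)**2 = 625/256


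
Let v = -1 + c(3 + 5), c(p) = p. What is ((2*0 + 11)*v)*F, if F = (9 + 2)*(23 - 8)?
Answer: 12705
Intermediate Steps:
F = 165 (F = 11*15 = 165)
v = 7 (v = -1 + (3 + 5) = -1 + 8 = 7)
((2*0 + 11)*v)*F = ((2*0 + 11)*7)*165 = ((0 + 11)*7)*165 = (11*7)*165 = 77*165 = 12705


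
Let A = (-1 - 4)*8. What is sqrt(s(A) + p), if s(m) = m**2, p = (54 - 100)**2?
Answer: 2*sqrt(929) ≈ 60.959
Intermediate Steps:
p = 2116 (p = (-46)**2 = 2116)
A = -40 (A = -5*8 = -40)
sqrt(s(A) + p) = sqrt((-40)**2 + 2116) = sqrt(1600 + 2116) = sqrt(3716) = 2*sqrt(929)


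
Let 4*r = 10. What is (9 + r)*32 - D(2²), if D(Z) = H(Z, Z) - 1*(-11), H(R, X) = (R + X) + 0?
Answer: 349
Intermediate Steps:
r = 5/2 (r = (¼)*10 = 5/2 ≈ 2.5000)
H(R, X) = R + X
D(Z) = 11 + 2*Z (D(Z) = (Z + Z) - 1*(-11) = 2*Z + 11 = 11 + 2*Z)
(9 + r)*32 - D(2²) = (9 + 5/2)*32 - (11 + 2*2²) = (23/2)*32 - (11 + 2*4) = 368 - (11 + 8) = 368 - 1*19 = 368 - 19 = 349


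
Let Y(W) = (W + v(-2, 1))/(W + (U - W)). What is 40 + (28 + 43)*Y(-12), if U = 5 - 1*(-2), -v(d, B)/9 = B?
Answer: -173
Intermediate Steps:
v(d, B) = -9*B
U = 7 (U = 5 + 2 = 7)
Y(W) = -9/7 + W/7 (Y(W) = (W - 9*1)/(W + (7 - W)) = (W - 9)/7 = (-9 + W)*(1/7) = -9/7 + W/7)
40 + (28 + 43)*Y(-12) = 40 + (28 + 43)*(-9/7 + (1/7)*(-12)) = 40 + 71*(-9/7 - 12/7) = 40 + 71*(-3) = 40 - 213 = -173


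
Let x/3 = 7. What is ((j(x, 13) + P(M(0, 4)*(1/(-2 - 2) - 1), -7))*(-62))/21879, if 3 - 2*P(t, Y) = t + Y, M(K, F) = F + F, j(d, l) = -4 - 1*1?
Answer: -310/21879 ≈ -0.014169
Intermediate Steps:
x = 21 (x = 3*7 = 21)
j(d, l) = -5 (j(d, l) = -4 - 1 = -5)
M(K, F) = 2*F
P(t, Y) = 3/2 - Y/2 - t/2 (P(t, Y) = 3/2 - (t + Y)/2 = 3/2 - (Y + t)/2 = 3/2 + (-Y/2 - t/2) = 3/2 - Y/2 - t/2)
((j(x, 13) + P(M(0, 4)*(1/(-2 - 2) - 1), -7))*(-62))/21879 = ((-5 + (3/2 - ½*(-7) - 2*4*(1/(-2 - 2) - 1)/2))*(-62))/21879 = ((-5 + (3/2 + 7/2 - 4*(1/(-4) - 1)))*(-62))*(1/21879) = ((-5 + (3/2 + 7/2 - 4*(-¼ - 1)))*(-62))*(1/21879) = ((-5 + (3/2 + 7/2 - 4*(-5)/4))*(-62))*(1/21879) = ((-5 + (3/2 + 7/2 - ½*(-10)))*(-62))*(1/21879) = ((-5 + (3/2 + 7/2 + 5))*(-62))*(1/21879) = ((-5 + 10)*(-62))*(1/21879) = (5*(-62))*(1/21879) = -310*1/21879 = -310/21879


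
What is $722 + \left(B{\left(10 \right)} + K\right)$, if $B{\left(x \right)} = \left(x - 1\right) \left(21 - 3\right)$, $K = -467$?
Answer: $417$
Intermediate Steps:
$B{\left(x \right)} = -18 + 18 x$ ($B{\left(x \right)} = \left(-1 + x\right) 18 = -18 + 18 x$)
$722 + \left(B{\left(10 \right)} + K\right) = 722 + \left(\left(-18 + 18 \cdot 10\right) - 467\right) = 722 + \left(\left(-18 + 180\right) - 467\right) = 722 + \left(162 - 467\right) = 722 - 305 = 417$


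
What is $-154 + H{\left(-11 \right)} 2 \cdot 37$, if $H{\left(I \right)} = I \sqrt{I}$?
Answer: $-154 - 814 i \sqrt{11} \approx -154.0 - 2699.7 i$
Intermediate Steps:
$H{\left(I \right)} = I^{\frac{3}{2}}$
$-154 + H{\left(-11 \right)} 2 \cdot 37 = -154 + \left(-11\right)^{\frac{3}{2}} \cdot 2 \cdot 37 = -154 + - 11 i \sqrt{11} \cdot 74 = -154 - 814 i \sqrt{11}$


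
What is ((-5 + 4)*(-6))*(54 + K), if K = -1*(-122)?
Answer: 1056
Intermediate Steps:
K = 122
((-5 + 4)*(-6))*(54 + K) = ((-5 + 4)*(-6))*(54 + 122) = -1*(-6)*176 = 6*176 = 1056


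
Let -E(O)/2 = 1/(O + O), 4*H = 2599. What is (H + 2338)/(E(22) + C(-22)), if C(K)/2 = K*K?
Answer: 131461/42590 ≈ 3.0867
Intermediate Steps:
H = 2599/4 (H = (¼)*2599 = 2599/4 ≈ 649.75)
E(O) = -1/O (E(O) = -2/(O + O) = -2*1/(2*O) = -1/O)
C(K) = 2*K² (C(K) = 2*(K*K) = 2*K²)
(H + 2338)/(E(22) + C(-22)) = (2599/4 + 2338)/(-1/22 + 2*(-22)²) = 11951/(4*(-1*1/22 + 2*484)) = 11951/(4*(-1/22 + 968)) = 11951/(4*(21295/22)) = (11951/4)*(22/21295) = 131461/42590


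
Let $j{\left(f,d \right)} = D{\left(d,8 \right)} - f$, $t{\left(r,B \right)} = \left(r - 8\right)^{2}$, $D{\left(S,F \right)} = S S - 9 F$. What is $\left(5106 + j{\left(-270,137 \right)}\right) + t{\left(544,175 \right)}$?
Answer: $311369$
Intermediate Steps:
$D{\left(S,F \right)} = S^{2} - 9 F$
$t{\left(r,B \right)} = \left(-8 + r\right)^{2}$
$j{\left(f,d \right)} = -72 + d^{2} - f$ ($j{\left(f,d \right)} = \left(d^{2} - 72\right) - f = \left(-72 + d^{2}\right) - f = -72 + d^{2} - f$)
$\left(5106 + j{\left(-270,137 \right)}\right) + t{\left(544,175 \right)} = \left(5106 - \left(-198 - 18769\right)\right) + \left(-8 + 544\right)^{2} = \left(5106 + \left(-72 + 18769 + 270\right)\right) + 536^{2} = \left(5106 + 18967\right) + 287296 = 24073 + 287296 = 311369$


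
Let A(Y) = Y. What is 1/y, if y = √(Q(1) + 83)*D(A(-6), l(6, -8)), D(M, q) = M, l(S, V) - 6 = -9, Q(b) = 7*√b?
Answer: -√10/180 ≈ -0.017568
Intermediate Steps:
l(S, V) = -3 (l(S, V) = 6 - 9 = -3)
y = -18*√10 (y = √(7*√1 + 83)*(-6) = √(7*1 + 83)*(-6) = √(7 + 83)*(-6) = √90*(-6) = (3*√10)*(-6) = -18*√10 ≈ -56.921)
1/y = 1/(-18*√10) = -√10/180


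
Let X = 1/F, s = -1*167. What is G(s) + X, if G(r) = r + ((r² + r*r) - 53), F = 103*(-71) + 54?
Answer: 403295521/7259 ≈ 55558.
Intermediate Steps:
F = -7259 (F = -7313 + 54 = -7259)
s = -167
G(r) = -53 + r + 2*r² (G(r) = r + ((r² + r²) - 53) = r + (2*r² - 53) = r + (-53 + 2*r²) = -53 + r + 2*r²)
X = -1/7259 (X = 1/(-7259) = -1/7259 ≈ -0.00013776)
G(s) + X = (-53 - 167 + 2*(-167)²) - 1/7259 = (-53 - 167 + 2*27889) - 1/7259 = (-53 - 167 + 55778) - 1/7259 = 55558 - 1/7259 = 403295521/7259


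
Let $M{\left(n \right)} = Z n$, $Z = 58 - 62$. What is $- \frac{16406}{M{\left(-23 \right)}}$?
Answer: $- \frac{8203}{46} \approx -178.33$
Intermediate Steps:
$Z = -4$ ($Z = 58 - 62 = -4$)
$M{\left(n \right)} = - 4 n$
$- \frac{16406}{M{\left(-23 \right)}} = - \frac{16406}{\left(-4\right) \left(-23\right)} = - \frac{16406}{92} = \left(-16406\right) \frac{1}{92} = - \frac{8203}{46}$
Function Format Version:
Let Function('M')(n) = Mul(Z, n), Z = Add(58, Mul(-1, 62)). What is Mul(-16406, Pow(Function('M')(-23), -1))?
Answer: Rational(-8203, 46) ≈ -178.33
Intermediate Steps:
Z = -4 (Z = Add(58, -62) = -4)
Function('M')(n) = Mul(-4, n)
Mul(-16406, Pow(Function('M')(-23), -1)) = Mul(-16406, Pow(Mul(-4, -23), -1)) = Mul(-16406, Pow(92, -1)) = Mul(-16406, Rational(1, 92)) = Rational(-8203, 46)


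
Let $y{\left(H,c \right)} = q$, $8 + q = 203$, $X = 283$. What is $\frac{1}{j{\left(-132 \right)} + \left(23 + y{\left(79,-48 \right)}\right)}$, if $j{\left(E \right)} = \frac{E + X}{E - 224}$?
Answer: $\frac{356}{77457} \approx 0.0045961$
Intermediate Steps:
$q = 195$ ($q = -8 + 203 = 195$)
$y{\left(H,c \right)} = 195$
$j{\left(E \right)} = \frac{283 + E}{-224 + E}$ ($j{\left(E \right)} = \frac{E + 283}{E - 224} = \frac{283 + E}{-224 + E}$)
$\frac{1}{j{\left(-132 \right)} + \left(23 + y{\left(79,-48 \right)}\right)} = \frac{1}{\frac{283 - 132}{-224 - 132} + \left(23 + 195\right)} = \frac{1}{\frac{1}{-356} \cdot 151 + 218} = \frac{1}{\left(- \frac{1}{356}\right) 151 + 218} = \frac{1}{- \frac{151}{356} + 218} = \frac{1}{\frac{77457}{356}} = \frac{356}{77457}$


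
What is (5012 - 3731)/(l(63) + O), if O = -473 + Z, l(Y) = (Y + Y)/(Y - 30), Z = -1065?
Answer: -14091/16876 ≈ -0.83497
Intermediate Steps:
l(Y) = 2*Y/(-30 + Y) (l(Y) = (2*Y)/(-30 + Y) = 2*Y/(-30 + Y))
O = -1538 (O = -473 - 1065 = -1538)
(5012 - 3731)/(l(63) + O) = (5012 - 3731)/(2*63/(-30 + 63) - 1538) = 1281/(2*63/33 - 1538) = 1281/(2*63*(1/33) - 1538) = 1281/(42/11 - 1538) = 1281/(-16876/11) = 1281*(-11/16876) = -14091/16876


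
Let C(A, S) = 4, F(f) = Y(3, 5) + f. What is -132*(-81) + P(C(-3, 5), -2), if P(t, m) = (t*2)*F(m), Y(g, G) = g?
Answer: 10700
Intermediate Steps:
F(f) = 3 + f
P(t, m) = 2*t*(3 + m) (P(t, m) = (t*2)*(3 + m) = (2*t)*(3 + m) = 2*t*(3 + m))
-132*(-81) + P(C(-3, 5), -2) = -132*(-81) + 2*4*(3 - 2) = 10692 + 2*4*1 = 10692 + 8 = 10700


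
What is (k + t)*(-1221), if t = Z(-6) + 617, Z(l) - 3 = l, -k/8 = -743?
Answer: -8007318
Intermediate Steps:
k = 5944 (k = -8*(-743) = 5944)
Z(l) = 3 + l
t = 614 (t = (3 - 6) + 617 = -3 + 617 = 614)
(k + t)*(-1221) = (5944 + 614)*(-1221) = 6558*(-1221) = -8007318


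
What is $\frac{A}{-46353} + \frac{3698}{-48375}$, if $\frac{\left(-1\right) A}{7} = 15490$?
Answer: $\frac{39332464}{17382375} \approx 2.2628$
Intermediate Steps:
$A = -108430$ ($A = \left(-7\right) 15490 = -108430$)
$\frac{A}{-46353} + \frac{3698}{-48375} = - \frac{108430}{-46353} + \frac{3698}{-48375} = \left(-108430\right) \left(- \frac{1}{46353}\right) + 3698 \left(- \frac{1}{48375}\right) = \frac{108430}{46353} - \frac{86}{1125} = \frac{39332464}{17382375}$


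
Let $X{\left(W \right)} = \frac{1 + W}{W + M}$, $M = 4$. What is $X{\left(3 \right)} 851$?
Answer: $\frac{3404}{7} \approx 486.29$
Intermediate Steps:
$X{\left(W \right)} = \frac{1 + W}{4 + W}$ ($X{\left(W \right)} = \frac{1 + W}{W + 4} = \frac{1 + W}{4 + W}$)
$X{\left(3 \right)} 851 = \frac{1 + 3}{4 + 3} \cdot 851 = \frac{1}{7} \cdot 4 \cdot 851 = \frac{4}{7} \cdot 851 = \frac{3404}{7}$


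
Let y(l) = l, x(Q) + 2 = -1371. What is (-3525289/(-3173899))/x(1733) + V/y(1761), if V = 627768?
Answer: 911886053410069/2558007072949 ≈ 356.48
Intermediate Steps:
x(Q) = -1373 (x(Q) = -2 - 1371 = -1373)
(-3525289/(-3173899))/x(1733) + V/y(1761) = -3525289/(-3173899)/(-1373) + 627768/1761 = -3525289*(-1/3173899)*(-1/1373) + 627768*(1/1761) = (3525289/3173899)*(-1/1373) + 209256/587 = -3525289/4357763327 + 209256/587 = 911886053410069/2558007072949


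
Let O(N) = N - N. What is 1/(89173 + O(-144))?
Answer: 1/89173 ≈ 1.1214e-5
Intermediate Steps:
O(N) = 0
1/(89173 + O(-144)) = 1/(89173 + 0) = 1/89173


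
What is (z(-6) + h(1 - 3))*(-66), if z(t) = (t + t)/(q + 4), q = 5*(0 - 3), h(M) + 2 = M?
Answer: 192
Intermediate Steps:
h(M) = -2 + M
q = -15 (q = 5*(-3) = -15)
z(t) = -2*t/11 (z(t) = (t + t)/(-15 + 4) = (2*t)/(-11) = (2*t)*(-1/11) = -2*t/11)
(z(-6) + h(1 - 3))*(-66) = (-2/11*(-6) + (-2 + (1 - 3)))*(-66) = (12/11 + (-2 - 2))*(-66) = (12/11 - 4)*(-66) = -32/11*(-66) = 192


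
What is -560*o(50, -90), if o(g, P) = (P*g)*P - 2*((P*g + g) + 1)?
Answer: -231782880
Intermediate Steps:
o(g, P) = -2 - 2*g + g*P**2 - 2*P*g (o(g, P) = g*P**2 - 2*((g + P*g) + 1) = g*P**2 - 2*(1 + g + P*g) = g*P**2 + (-2 - 2*g - 2*P*g) = -2 - 2*g + g*P**2 - 2*P*g)
-560*o(50, -90) = -560*(-2 - 2*50 + 50*(-90)**2 - 2*(-90)*50) = -560*(-2 - 100 + 50*8100 + 9000) = -560*(-2 - 100 + 405000 + 9000) = -560*413898 = -231782880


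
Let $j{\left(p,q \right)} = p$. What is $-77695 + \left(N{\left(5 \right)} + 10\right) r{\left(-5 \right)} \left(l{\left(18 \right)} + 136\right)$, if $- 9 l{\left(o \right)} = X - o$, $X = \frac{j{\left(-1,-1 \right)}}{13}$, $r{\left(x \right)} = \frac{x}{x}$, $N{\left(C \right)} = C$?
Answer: $- \frac{2949370}{39} \approx -75625.0$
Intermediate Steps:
$r{\left(x \right)} = 1$
$X = - \frac{1}{13} \approx -0.076923$
$l{\left(o \right)} = \frac{1}{117} + \frac{o}{9}$ ($l{\left(o \right)} = - \frac{- \frac{1}{13} - o}{9} = \frac{1}{117} + \frac{o}{9}$)
$-77695 + \left(N{\left(5 \right)} + 10\right) r{\left(-5 \right)} \left(l{\left(18 \right)} + 136\right) = -77695 + \left(5 + 10\right) 1 \left(\left(\frac{1}{117} + \frac{1}{9} \cdot 18\right) + 136\right) = -77695 + 15 \cdot 1 \left(\left(\frac{1}{117} + 2\right) + 136\right) = -77695 + 15 \left(\frac{235}{117} + 136\right) = -77695 + 15 \cdot \frac{16147}{117} = -77695 + \frac{80735}{39} = - \frac{2949370}{39}$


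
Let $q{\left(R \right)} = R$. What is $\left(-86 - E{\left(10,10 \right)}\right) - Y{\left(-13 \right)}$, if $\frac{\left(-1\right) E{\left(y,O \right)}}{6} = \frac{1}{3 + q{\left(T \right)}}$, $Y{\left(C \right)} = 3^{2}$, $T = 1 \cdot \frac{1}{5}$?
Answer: $- \frac{745}{8} \approx -93.125$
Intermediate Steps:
$T = \frac{1}{5}$ ($T = 1 \cdot \frac{1}{5} = \frac{1}{5} \approx 0.2$)
$Y{\left(C \right)} = 9$
$E{\left(y,O \right)} = - \frac{15}{8}$ ($E{\left(y,O \right)} = - \frac{6}{3 + \frac{1}{5}} = - \frac{6}{\frac{16}{5}} = \left(-6\right) \frac{5}{16} = - \frac{15}{8}$)
$\left(-86 - E{\left(10,10 \right)}\right) - Y{\left(-13 \right)} = \left(-86 - - \frac{15}{8}\right) - 9 = \left(-86 + \frac{15}{8}\right) - 9 = - \frac{673}{8} - 9 = - \frac{745}{8}$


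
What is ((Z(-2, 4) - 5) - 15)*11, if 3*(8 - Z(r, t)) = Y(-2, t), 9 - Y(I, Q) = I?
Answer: -517/3 ≈ -172.33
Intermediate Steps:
Y(I, Q) = 9 - I
Z(r, t) = 13/3 (Z(r, t) = 8 - (9 - 1*(-2))/3 = 8 - (9 + 2)/3 = 8 - ⅓*11 = 8 - 11/3 = 13/3)
((Z(-2, 4) - 5) - 15)*11 = ((13/3 - 5) - 15)*11 = (-⅔ - 15)*11 = -47/3*11 = -517/3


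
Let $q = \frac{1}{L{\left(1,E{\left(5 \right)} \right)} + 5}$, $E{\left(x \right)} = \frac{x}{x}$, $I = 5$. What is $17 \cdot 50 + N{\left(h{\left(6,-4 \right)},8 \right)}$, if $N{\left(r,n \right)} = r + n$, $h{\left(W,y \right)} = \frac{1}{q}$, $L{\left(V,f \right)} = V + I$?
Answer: $869$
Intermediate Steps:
$E{\left(x \right)} = 1$
$L{\left(V,f \right)} = 5 + V$ ($L{\left(V,f \right)} = V + 5 = 5 + V$)
$q = \frac{1}{11}$ ($q = \frac{1}{\left(5 + 1\right) + 5} = \frac{1}{6 + 5} = \frac{1}{11} \approx 0.090909$)
$h{\left(W,y \right)} = 11$ ($h{\left(W,y \right)} = \frac{1}{\frac{1}{11}} = 11$)
$N{\left(r,n \right)} = n + r$
$17 \cdot 50 + N{\left(h{\left(6,-4 \right)},8 \right)} = 17 \cdot 50 + \left(8 + 11\right) = 850 + 19 = 869$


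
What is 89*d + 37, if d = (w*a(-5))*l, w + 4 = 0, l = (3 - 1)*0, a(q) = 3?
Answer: 37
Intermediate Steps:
l = 0 (l = 2*0 = 0)
w = -4 (w = -4 + 0 = -4)
d = 0 (d = -4*3*0 = -12*0 = 0)
89*d + 37 = 89*0 + 37 = 0 + 37 = 37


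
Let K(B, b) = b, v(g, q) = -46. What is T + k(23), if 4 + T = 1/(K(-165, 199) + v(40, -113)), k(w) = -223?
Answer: -34730/153 ≈ -226.99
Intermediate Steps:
T = -611/153 (T = -4 + 1/(199 - 46) = -4 + 1/153 = -611/153 ≈ -3.9935)
T + k(23) = -611/153 - 223 = -34730/153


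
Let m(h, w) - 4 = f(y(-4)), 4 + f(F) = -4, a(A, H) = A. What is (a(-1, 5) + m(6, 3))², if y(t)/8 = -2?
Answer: 25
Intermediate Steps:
y(t) = -16 (y(t) = 8*(-2) = -16)
f(F) = -8 (f(F) = -4 - 4 = -8)
m(h, w) = -4 (m(h, w) = 4 - 8 = -4)
(a(-1, 5) + m(6, 3))² = (-1 - 4)² = (-5)² = 25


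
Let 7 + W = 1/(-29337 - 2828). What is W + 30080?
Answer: 967298044/32165 ≈ 30073.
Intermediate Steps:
W = -225156/32165 (W = -7 + 1/(-29337 - 2828) = -7 + 1/(-32165) = -7 - 1/32165 = -225156/32165 ≈ -7.0000)
W + 30080 = -225156/32165 + 30080 = 967298044/32165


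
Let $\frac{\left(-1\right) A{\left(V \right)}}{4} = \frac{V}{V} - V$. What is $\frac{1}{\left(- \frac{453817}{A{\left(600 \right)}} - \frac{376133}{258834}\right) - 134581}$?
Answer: $- \frac{310083132}{41790480229715} \approx -7.4199 \cdot 10^{-6}$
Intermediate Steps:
$A{\left(V \right)} = -4 + 4 V$ ($A{\left(V \right)} = - 4 \left(\frac{V}{V} - V\right) = - 4 \left(1 - V\right) = -4 + 4 V$)
$\frac{1}{\left(- \frac{453817}{A{\left(600 \right)}} - \frac{376133}{258834}\right) - 134581} = \frac{1}{\left(- \frac{453817}{-4 + 4 \cdot 600} - \frac{376133}{258834}\right) - 134581} = \frac{1}{\left(- \frac{453817}{-4 + 2400} - \frac{376133}{258834}\right) - 134581} = \frac{1}{\left(- \frac{453817}{2396} - \frac{376133}{258834}\right) - 134581} = \frac{1}{- \frac{59182242023}{310083132} - 134581} = \frac{1}{- \frac{41790480229715}{310083132}} = - \frac{310083132}{41790480229715}$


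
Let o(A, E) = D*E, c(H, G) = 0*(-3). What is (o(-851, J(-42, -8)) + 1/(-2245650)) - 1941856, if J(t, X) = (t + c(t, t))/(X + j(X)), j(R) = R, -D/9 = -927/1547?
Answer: -3854856267751559/1985154600 ≈ -1.9418e+6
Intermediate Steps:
c(H, G) = 0
D = 8343/1547 (D = -(-8343)/1547 = -9*(-927/1547) = 8343/1547 ≈ 5.3930)
J(t, X) = t/(2*X) (J(t, X) = (t + 0)/(X + X) = t/((2*X)) = t*(1/(2*X)) = t/(2*X))
o(A, E) = 8343*E/1547
(o(-851, J(-42, -8)) + 1/(-2245650)) - 1941856 = (8343*((½)*(-42)/(-8))/1547 + 1/(-2245650)) - 1941856 = (8343*((½)*(-42)*(-⅛))/1547 - 1/2245650) - 1941856 = ((8343/1547)*(21/8) - 1/2245650) - 1941856 = (25029/1768 - 1/2245650) - 1941856 = 28103186041/1985154600 - 1941856 = -3854856267751559/1985154600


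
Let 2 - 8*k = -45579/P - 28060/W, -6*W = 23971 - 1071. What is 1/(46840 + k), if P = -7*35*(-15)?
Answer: 2244200/105120305837 ≈ 2.1349e-5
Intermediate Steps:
W = -11450/3 (W = -(23971 - 1071)/6 = -⅙*22900 = -11450/3 ≈ -3816.7)
P = 3675 (P = -245*(-15) = 3675)
k = 1977837/2244200 (k = ¼ - (-45579/3675 - 28060/(-11450/3))/8 = ¼ - (-45579*1/3675 - 28060*(-3/11450))/8 = ¼ - (-15193/1225 + 8418/1145)/8 = ¼ - ⅛*(-1416787/280525) = ¼ + 1416787/2244200 = 1977837/2244200 ≈ 0.88131)
1/(46840 + k) = 1/(46840 + 1977837/2244200) = 1/(105120305837/2244200) = 2244200/105120305837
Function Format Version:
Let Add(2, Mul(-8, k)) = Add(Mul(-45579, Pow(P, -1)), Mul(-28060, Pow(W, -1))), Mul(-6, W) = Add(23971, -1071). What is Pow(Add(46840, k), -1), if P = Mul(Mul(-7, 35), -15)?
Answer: Rational(2244200, 105120305837) ≈ 2.1349e-5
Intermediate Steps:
W = Rational(-11450, 3) (W = Mul(Rational(-1, 6), Add(23971, -1071)) = Mul(Rational(-1, 6), 22900) = Rational(-11450, 3) ≈ -3816.7)
P = 3675 (P = Mul(-245, -15) = 3675)
k = Rational(1977837, 2244200) (k = Add(Rational(1, 4), Mul(Rational(-1, 8), Add(Mul(-45579, Pow(3675, -1)), Mul(-28060, Pow(Rational(-11450, 3), -1))))) = Add(Rational(1, 4), Mul(Rational(-1, 8), Add(Mul(-45579, Rational(1, 3675)), Mul(-28060, Rational(-3, 11450))))) = Add(Rational(1, 4), Mul(Rational(-1, 8), Add(Rational(-15193, 1225), Rational(8418, 1145)))) = Add(Rational(1, 4), Mul(Rational(-1, 8), Rational(-1416787, 280525))) = Add(Rational(1, 4), Rational(1416787, 2244200)) = Rational(1977837, 2244200) ≈ 0.88131)
Pow(Add(46840, k), -1) = Pow(Add(46840, Rational(1977837, 2244200)), -1) = Pow(Rational(105120305837, 2244200), -1) = Rational(2244200, 105120305837)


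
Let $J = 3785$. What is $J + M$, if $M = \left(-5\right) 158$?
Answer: $2995$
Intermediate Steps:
$M = -790$
$J + M = 3785 - 790 = 2995$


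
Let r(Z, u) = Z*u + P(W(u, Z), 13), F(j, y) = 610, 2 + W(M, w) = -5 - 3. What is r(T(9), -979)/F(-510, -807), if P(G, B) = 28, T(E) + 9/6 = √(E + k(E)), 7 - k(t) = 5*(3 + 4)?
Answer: 2993/1220 - 979*I*√19/610 ≈ 2.4533 - 6.9957*I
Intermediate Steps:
k(t) = -28 (k(t) = 7 - 5*(3 + 4) = 7 - 5*7 = 7 - 1*35 = 7 - 35 = -28)
W(M, w) = -10 (W(M, w) = -2 + (-5 - 3) = -2 - 8 = -10)
T(E) = -3/2 + √(-28 + E) (T(E) = -3/2 + √(E - 28) = -3/2 + √(-28 + E))
r(Z, u) = 28 + Z*u (r(Z, u) = Z*u + 28 = 28 + Z*u)
r(T(9), -979)/F(-510, -807) = (28 + (-3/2 + √(-28 + 9))*(-979))/610 = (28 + (-3/2 + √(-19))*(-979))*(1/610) = (28 + (-3/2 + I*√19)*(-979))*(1/610) = (28 + (2937/2 - 979*I*√19))*(1/610) = (2993/2 - 979*I*√19)*(1/610) = 2993/1220 - 979*I*√19/610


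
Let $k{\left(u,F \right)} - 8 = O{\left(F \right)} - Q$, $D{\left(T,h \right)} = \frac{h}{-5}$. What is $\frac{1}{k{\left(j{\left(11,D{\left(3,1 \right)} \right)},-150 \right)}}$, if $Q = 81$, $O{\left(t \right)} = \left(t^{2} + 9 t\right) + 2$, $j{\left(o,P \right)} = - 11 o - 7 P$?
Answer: $\frac{1}{21079} \approx 4.7441 \cdot 10^{-5}$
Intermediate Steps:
$D{\left(T,h \right)} = - \frac{h}{5}$ ($D{\left(T,h \right)} = h \left(- \frac{1}{5}\right) = - \frac{h}{5}$)
$O{\left(t \right)} = 2 + t^{2} + 9 t$
$k{\left(u,F \right)} = -71 + F^{2} + 9 F$ ($k{\left(u,F \right)} = 8 - \left(79 - F^{2} - 9 F\right) = 8 + \left(-79 + F^{2} + 9 F\right) = -71 + F^{2} + 9 F$)
$\frac{1}{k{\left(j{\left(11,D{\left(3,1 \right)} \right)},-150 \right)}} = \frac{1}{-71 + \left(-150\right)^{2} + 9 \left(-150\right)} = \frac{1}{-71 + 22500 - 1350} = \frac{1}{21079}$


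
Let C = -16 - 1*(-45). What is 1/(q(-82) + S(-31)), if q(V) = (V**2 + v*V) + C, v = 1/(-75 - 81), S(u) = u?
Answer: 78/524357 ≈ 0.00014875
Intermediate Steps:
C = 29 (C = -16 + 45 = 29)
v = -1/156 (v = 1/(-156) = -1/156 ≈ -0.0064103)
q(V) = 29 + V**2 - V/156 (q(V) = (V**2 - V/156) + 29 = 29 + V**2 - V/156)
1/(q(-82) + S(-31)) = 1/((29 + (-82)**2 - 1/156*(-82)) - 31) = 1/((29 + 6724 + 41/78) - 31) = 1/(526775/78 - 31) = 1/(524357/78) = 78/524357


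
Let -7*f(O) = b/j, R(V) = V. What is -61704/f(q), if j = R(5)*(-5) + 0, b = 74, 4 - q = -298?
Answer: -5399100/37 ≈ -1.4592e+5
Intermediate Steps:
q = 302 (q = 4 - 1*(-298) = 4 + 298 = 302)
j = -25 (j = 5*(-5) + 0 = -25 + 0 = -25)
f(O) = 74/175 (f(O) = -74/(7*(-25)) = -74*(-1)/(7*25) = -1/7*(-74/25) = 74/175)
-61704/f(q) = -61704/74/175 = -61704*175/74 = -5399100/37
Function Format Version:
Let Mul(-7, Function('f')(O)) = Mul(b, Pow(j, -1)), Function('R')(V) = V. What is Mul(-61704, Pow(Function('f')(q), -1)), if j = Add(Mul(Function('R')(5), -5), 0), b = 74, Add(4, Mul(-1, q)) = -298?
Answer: Rational(-5399100, 37) ≈ -1.4592e+5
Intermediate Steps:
q = 302 (q = Add(4, Mul(-1, -298)) = Add(4, 298) = 302)
j = -25 (j = Add(Mul(5, -5), 0) = Add(-25, 0) = -25)
Function('f')(O) = Rational(74, 175) (Function('f')(O) = Mul(Rational(-1, 7), Mul(74, Pow(-25, -1))) = Mul(Rational(-1, 7), Mul(74, Rational(-1, 25))) = Mul(Rational(-1, 7), Rational(-74, 25)) = Rational(74, 175))
Mul(-61704, Pow(Function('f')(q), -1)) = Mul(-61704, Pow(Rational(74, 175), -1)) = Mul(-61704, Rational(175, 74)) = Rational(-5399100, 37)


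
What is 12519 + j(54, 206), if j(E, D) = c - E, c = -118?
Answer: 12347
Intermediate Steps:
j(E, D) = -118 - E
12519 + j(54, 206) = 12519 + (-118 - 1*54) = 12519 + (-118 - 54) = 12519 - 172 = 12347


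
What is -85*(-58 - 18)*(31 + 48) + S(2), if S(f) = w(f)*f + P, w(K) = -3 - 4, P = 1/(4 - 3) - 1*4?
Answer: 510323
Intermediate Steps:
P = -3 (P = 1/1 - 4 = 1 - 4 = -3)
w(K) = -7
S(f) = -3 - 7*f (S(f) = -7*f - 3 = -3 - 7*f)
-85*(-58 - 18)*(31 + 48) + S(2) = -85*(-58 - 18)*(31 + 48) + (-3 - 7*2) = -(-6460)*79 + (-3 - 14) = -85*(-6004) - 17 = 510340 - 17 = 510323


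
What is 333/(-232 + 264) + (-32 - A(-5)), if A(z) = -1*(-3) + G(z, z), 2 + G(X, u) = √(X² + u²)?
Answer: -723/32 - 5*√2 ≈ -29.665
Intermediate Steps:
G(X, u) = -2 + √(X² + u²)
A(z) = 1 + √2*√(z²) (A(z) = -1*(-3) + (-2 + √(z² + z²)) = 3 + (-2 + √(2*z²)) = 3 + (-2 + √2*√(z²)) = 1 + √2*√(z²))
333/(-232 + 264) + (-32 - A(-5)) = 333/(-232 + 264) + (-32 - (1 + √2*√((-5)²))) = 333/32 + (-32 - (1 + √2*√25)) = 333*(1/32) + (-32 - (1 + √2*5)) = 333/32 + (-32 - (1 + 5*√2)) = 333/32 + (-32 + (-1 - 5*√2)) = 333/32 + (-33 - 5*√2) = -723/32 - 5*√2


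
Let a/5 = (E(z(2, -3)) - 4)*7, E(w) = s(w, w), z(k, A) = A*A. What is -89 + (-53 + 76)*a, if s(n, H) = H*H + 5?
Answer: 65921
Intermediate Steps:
z(k, A) = A**2
s(n, H) = 5 + H**2 (s(n, H) = H**2 + 5 = 5 + H**2)
E(w) = 5 + w**2
a = 2870 (a = 5*(((5 + ((-3)**2)**2) - 4)*7) = 5*(((5 + 9**2) - 4)*7) = 5*(((5 + 81) - 4)*7) = 5*((86 - 4)*7) = 5*(82*7) = 5*574 = 2870)
-89 + (-53 + 76)*a = -89 + (-53 + 76)*2870 = -89 + 23*2870 = -89 + 66010 = 65921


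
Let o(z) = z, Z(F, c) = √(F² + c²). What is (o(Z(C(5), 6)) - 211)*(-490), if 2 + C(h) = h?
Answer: 103390 - 1470*√5 ≈ 1.0010e+5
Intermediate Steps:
C(h) = -2 + h
(o(Z(C(5), 6)) - 211)*(-490) = (√((-2 + 5)² + 6²) - 211)*(-490) = (√(3² + 36) - 211)*(-490) = (√(9 + 36) - 211)*(-490) = (√45 - 211)*(-490) = (3*√5 - 211)*(-490) = (-211 + 3*√5)*(-490) = 103390 - 1470*√5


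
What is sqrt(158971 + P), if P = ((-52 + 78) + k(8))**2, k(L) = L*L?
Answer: sqrt(167071) ≈ 408.74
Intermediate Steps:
k(L) = L**2
P = 8100 (P = ((-52 + 78) + 8**2)**2 = (26 + 64)**2 = 90**2 = 8100)
sqrt(158971 + P) = sqrt(158971 + 8100) = sqrt(167071)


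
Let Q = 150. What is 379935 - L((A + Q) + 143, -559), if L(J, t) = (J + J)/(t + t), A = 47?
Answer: 212384005/559 ≈ 3.7994e+5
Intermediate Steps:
L(J, t) = J/t (L(J, t) = (2*J)/((2*t)) = (2*J)*(1/(2*t)) = J/t)
379935 - L((A + Q) + 143, -559) = 379935 - ((47 + 150) + 143)/(-559) = 379935 - (197 + 143)*(-1)/559 = 379935 - 340*(-1)/559 = 379935 - 1*(-340/559) = 379935 + 340/559 = 212384005/559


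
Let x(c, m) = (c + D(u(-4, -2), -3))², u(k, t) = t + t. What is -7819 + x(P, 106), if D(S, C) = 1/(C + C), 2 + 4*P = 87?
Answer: -1061927/144 ≈ -7374.5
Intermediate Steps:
P = 85/4 (P = -½ + (¼)*87 = -½ + 87/4 = 85/4 ≈ 21.250)
u(k, t) = 2*t
D(S, C) = 1/(2*C)
x(c, m) = (-⅙ + c)² (x(c, m) = (c + (½)/(-3))² = (c + (½)*(-⅓))² = (c - ⅙)² = (-⅙ + c)²)
-7819 + x(P, 106) = -7819 + (-1 + 6*(85/4))²/36 = -7819 + (-1 + 255/2)²/36 = -7819 + (253/2)²/36 = -7819 + (1/36)*(64009/4) = -7819 + 64009/144 = -1061927/144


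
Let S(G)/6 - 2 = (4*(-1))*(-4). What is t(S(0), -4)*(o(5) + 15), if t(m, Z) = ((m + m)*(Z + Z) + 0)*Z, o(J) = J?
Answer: 138240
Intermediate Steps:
S(G) = 108 (S(G) = 12 + 6*((4*(-1))*(-4)) = 12 + 6*(-4*(-4)) = 12 + 6*16 = 12 + 96 = 108)
t(m, Z) = 4*m*Z² (t(m, Z) = ((2*m)*(2*Z) + 0)*Z = (4*Z*m + 0)*Z = (4*Z*m)*Z = 4*m*Z²)
t(S(0), -4)*(o(5) + 15) = (4*108*(-4)²)*(5 + 15) = (4*108*16)*20 = 6912*20 = 138240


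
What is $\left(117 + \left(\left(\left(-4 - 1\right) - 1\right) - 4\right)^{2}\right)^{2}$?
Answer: $47089$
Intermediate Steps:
$\left(117 + \left(\left(\left(-4 - 1\right) - 1\right) - 4\right)^{2}\right)^{2} = \left(117 + \left(\left(-5 - 1\right) - 4\right)^{2}\right)^{2} = \left(117 + \left(-6 - 4\right)^{2}\right)^{2} = \left(117 + \left(-10\right)^{2}\right)^{2} = \left(117 + 100\right)^{2} = 217^{2} = 47089$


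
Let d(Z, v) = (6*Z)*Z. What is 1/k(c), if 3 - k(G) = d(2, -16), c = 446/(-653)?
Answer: -1/21 ≈ -0.047619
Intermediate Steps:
d(Z, v) = 6*Z²
c = -446/653 (c = 446*(-1/653) = -446/653 ≈ -0.68300)
k(G) = -21 (k(G) = 3 - 6*2² = 3 - 6*4 = 3 - 1*24 = 3 - 24 = -21)
1/k(c) = 1/(-21) = -1/21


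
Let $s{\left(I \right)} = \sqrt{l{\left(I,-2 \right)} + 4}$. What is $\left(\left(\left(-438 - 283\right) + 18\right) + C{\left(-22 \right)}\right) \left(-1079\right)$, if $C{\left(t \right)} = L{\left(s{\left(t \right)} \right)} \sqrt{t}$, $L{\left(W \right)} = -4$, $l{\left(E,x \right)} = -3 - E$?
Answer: $758537 + 4316 i \sqrt{22} \approx 7.5854 \cdot 10^{5} + 20244.0 i$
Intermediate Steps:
$s{\left(I \right)} = \sqrt{1 - I}$ ($s{\left(I \right)} = \sqrt{\left(-3 - I\right) + 4} = \sqrt{1 - I}$)
$C{\left(t \right)} = - 4 \sqrt{t}$
$\left(\left(\left(-438 - 283\right) + 18\right) + C{\left(-22 \right)}\right) \left(-1079\right) = \left(\left(\left(-438 - 283\right) + 18\right) - 4 \sqrt{-22}\right) \left(-1079\right) = \left(\left(-721 + 18\right) - 4 i \sqrt{22}\right) \left(-1079\right) = \left(-703 - 4 i \sqrt{22}\right) \left(-1079\right) = 758537 + 4316 i \sqrt{22}$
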